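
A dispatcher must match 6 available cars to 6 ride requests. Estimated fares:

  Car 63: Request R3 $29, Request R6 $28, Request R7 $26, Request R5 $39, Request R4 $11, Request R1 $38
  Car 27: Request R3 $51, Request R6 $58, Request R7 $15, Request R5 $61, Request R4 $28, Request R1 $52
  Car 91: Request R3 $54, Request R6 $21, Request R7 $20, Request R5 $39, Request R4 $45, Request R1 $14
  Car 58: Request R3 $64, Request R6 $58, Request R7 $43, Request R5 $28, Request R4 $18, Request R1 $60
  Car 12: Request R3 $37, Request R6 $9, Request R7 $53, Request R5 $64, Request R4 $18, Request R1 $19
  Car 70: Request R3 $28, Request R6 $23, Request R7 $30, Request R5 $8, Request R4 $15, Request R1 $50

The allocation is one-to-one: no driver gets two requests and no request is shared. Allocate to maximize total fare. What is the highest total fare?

Max total: $309

Optimal: Car 63→Request R5 ($39), Car 27→Request R6 ($58), Car 91→Request R4 ($45), Car 58→Request R3 ($64), Car 12→Request R7 ($53), Car 70→Request R1 ($50) — total 39+58+45+64+53+50 = $309.
Max-entry greedy (repeatedly take the single best remaining cell) gives $307, worse by 2.
No other one-to-one assignment exceeds $309.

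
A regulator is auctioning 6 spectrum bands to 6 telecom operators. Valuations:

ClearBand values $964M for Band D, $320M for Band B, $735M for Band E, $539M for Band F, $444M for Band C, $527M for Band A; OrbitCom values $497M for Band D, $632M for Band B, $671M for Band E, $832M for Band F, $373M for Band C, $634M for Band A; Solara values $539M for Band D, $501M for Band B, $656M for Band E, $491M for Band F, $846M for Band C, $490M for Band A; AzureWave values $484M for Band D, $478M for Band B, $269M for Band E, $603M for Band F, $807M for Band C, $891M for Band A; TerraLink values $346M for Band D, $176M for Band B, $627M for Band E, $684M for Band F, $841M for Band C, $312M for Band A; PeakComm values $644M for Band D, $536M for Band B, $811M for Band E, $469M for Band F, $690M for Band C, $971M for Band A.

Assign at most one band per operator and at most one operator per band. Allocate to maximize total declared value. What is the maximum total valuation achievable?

Treat this as an assignment problem: match each operator to one band.
Optimal: ClearBand→Band D ($964M), OrbitCom→Band F ($832M), Solara→Band B ($501M), AzureWave→Band A ($891M), TerraLink→Band C ($841M), PeakComm→Band E ($811M) — total 964+832+501+891+841+811 = $4840M.
Row-greedy (each operator in turn takes its best remaining band) gives $4696M, worse by 144.
Next-best assignment: ClearBand→Band D, OrbitCom→Band B, Solara→Band C, AzureWave→Band A, TerraLink→Band F, PeakComm→Band E = $4828M.

Maximum total: $4840M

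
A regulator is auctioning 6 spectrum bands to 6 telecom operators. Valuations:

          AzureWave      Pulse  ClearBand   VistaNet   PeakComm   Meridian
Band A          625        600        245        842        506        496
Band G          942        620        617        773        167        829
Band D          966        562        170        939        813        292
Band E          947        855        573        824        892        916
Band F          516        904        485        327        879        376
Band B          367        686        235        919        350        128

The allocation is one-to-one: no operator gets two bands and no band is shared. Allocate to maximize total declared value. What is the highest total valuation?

This is a one-to-one assignment (maximum-weight bipartite matching).
Optimal: AzureWave→Band D ($966M), Pulse→Band B ($686M), ClearBand→Band G ($617M), VistaNet→Band A ($842M), PeakComm→Band F ($879M), Meridian→Band E ($916M) — total 966+686+617+842+879+916 = $4906M.
Max-entry greedy (repeatedly take the single best remaining cell) gives $4828M, worse by 78.
Next-best assignment: AzureWave→Band D, Pulse→Band A, ClearBand→Band G, VistaNet→Band B, PeakComm→Band F, Meridian→Band E = $4897M.

Maximum total: $4906M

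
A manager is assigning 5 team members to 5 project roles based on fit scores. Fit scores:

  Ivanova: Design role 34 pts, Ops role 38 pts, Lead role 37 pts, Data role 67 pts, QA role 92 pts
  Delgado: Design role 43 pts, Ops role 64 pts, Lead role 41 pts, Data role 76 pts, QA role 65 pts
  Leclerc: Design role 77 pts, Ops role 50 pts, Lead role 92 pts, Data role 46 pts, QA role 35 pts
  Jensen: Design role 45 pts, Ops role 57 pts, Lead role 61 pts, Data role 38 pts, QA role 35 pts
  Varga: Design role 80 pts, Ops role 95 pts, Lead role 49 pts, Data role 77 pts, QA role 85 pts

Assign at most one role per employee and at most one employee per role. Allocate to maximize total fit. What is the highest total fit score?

Max total: 401 pts

Treat this as an assignment problem: match each employee to one role.
Optimal: Ivanova→QA role (92 pts), Delgado→Data role (76 pts), Leclerc→Design role (77 pts), Jensen→Lead role (61 pts), Varga→Ops role (95 pts) — total 92+76+77+61+95 = 401 pts.
Max-entry greedy (repeatedly take the single best remaining cell) gives 400 pts, worse by 1.
Next-best assignment: Ivanova→QA role, Delgado→Data role, Leclerc→Lead role, Jensen→Design role, Varga→Ops role = 400 pts.
Swapping Leclerc↔Jensen (Leclerc→Lead role 92 pts, Jensen→Design role 45 pts) loses 1.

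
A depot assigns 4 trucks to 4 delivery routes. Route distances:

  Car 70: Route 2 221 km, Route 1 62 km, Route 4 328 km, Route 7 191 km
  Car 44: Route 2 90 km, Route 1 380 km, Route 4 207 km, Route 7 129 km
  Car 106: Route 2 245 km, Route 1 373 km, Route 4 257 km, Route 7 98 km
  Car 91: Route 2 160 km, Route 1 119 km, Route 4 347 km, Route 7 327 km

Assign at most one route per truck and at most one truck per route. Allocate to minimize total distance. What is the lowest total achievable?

Optimal: Car 70→Route 1 (62 km), Car 44→Route 4 (207 km), Car 106→Route 7 (98 km), Car 91→Route 2 (160 km) — total 62+207+98+160 = 527 km.
Next-best assignment: Car 70→Route 1, Car 44→Route 2, Car 106→Route 7, Car 91→Route 4 = 597 km.
Swapping Car 44↔Car 91 (Car 44→Route 2 90 km, Car 91→Route 4 347 km) adds 70.

Min total: 527 km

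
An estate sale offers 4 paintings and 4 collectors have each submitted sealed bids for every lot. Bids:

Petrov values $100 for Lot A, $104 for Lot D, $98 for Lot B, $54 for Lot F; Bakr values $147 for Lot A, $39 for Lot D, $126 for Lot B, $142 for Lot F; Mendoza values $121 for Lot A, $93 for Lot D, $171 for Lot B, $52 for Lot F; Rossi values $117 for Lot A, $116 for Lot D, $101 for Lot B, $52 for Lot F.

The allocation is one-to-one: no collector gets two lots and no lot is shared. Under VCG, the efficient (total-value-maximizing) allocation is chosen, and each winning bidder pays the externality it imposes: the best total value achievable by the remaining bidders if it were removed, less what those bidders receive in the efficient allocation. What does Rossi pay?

Rossi pays $5.

Efficient allocation: Petrov→Lot D ($104), Bakr→Lot F ($142), Mendoza→Lot B ($171), Rossi→Lot A ($117); total welfare W = $534.
Rossi receives Lot A at value $117, so the others get W − 117 = $417.
Without Rossi: best allocation of the remaining 3 bidders over all 4 lots is Petrov→Lot D ($104), Bakr→Lot A ($147), Mendoza→Lot B ($171), total $422.
VCG payment = (others' best without Rossi) − (others' welfare with Rossi) = 422 − 417 = $5.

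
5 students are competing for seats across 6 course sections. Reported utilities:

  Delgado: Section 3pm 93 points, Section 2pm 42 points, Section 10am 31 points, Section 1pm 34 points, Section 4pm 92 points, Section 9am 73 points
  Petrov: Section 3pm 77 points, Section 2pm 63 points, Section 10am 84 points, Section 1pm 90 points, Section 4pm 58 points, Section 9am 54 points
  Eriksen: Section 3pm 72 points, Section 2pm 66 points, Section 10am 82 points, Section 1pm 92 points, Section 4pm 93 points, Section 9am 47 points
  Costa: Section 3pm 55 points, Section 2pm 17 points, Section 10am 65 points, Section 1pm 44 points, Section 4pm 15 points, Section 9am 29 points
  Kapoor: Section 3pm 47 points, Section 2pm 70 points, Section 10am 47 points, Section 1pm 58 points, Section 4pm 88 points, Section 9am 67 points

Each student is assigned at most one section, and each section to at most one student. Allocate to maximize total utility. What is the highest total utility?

Maximum total: 411 points

Optimal: Delgado→Section 3pm (93 points), Petrov→Section 1pm (90 points), Eriksen→Section 4pm (93 points), Costa→Section 10am (65 points), Kapoor→Section 2pm (70 points) — total 93+90+93+65+70 = 411 points.
Column-greedy (each section in turn goes to its best remaining student) gives 354 points, worse by 57.
Swapping Costa↔Kapoor (Costa→Section 2pm 17 points, Kapoor→Section 10am 47 points) loses 71.
Every other assignment is strictly worse.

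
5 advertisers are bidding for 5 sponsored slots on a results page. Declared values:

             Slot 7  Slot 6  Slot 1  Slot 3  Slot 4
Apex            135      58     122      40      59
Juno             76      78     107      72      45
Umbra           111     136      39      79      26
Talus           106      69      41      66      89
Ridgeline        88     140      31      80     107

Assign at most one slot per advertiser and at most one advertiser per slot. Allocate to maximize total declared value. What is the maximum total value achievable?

This is the linear assignment problem.
Optimal: Apex→Slot 7 ($135), Juno→Slot 1 ($107), Umbra→Slot 6 ($136), Talus→Slot 3 ($66), Ridgeline→Slot 4 ($107) — total 135+107+136+66+107 = $551.
Column-greedy (each slot in turn goes to its best remaining advertiser) gives $550, worse by 1.
Swapping Juno↔Talus (Juno→Slot 3 $72, Talus→Slot 1 $41) loses 60.

Max total: $551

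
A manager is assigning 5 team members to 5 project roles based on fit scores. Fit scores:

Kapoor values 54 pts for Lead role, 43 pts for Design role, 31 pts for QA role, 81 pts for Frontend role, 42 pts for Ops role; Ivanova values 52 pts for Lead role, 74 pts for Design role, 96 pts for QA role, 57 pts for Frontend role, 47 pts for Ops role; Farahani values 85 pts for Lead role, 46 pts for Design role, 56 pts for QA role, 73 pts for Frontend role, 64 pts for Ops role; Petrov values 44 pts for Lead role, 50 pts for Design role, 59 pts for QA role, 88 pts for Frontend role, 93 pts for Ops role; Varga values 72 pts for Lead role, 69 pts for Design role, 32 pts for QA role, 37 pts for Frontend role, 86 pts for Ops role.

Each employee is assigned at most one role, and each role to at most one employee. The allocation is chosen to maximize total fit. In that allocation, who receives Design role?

Treat this as an assignment problem: match each employee to one role.
Optimal: Kapoor→Frontend role (81 pts), Ivanova→QA role (96 pts), Farahani→Lead role (85 pts), Petrov→Ops role (93 pts), Varga→Design role (69 pts) — total 81+96+85+93+69 = 424 pts.
Column-greedy (each role in turn goes to its best remaining employee) gives 385 pts, worse by 39.
Next-best assignment: Kapoor→Design role, Ivanova→QA role, Farahani→Lead role, Petrov→Frontend role, Varga→Ops role = 398 pts.
Every other assignment is strictly worse.
Varga's own top role is Ops role (86 pts), but forcing Varga→Ops role and reassigning the rest optimally gives only 398 pts — worse by 26.

Varga receives Design role.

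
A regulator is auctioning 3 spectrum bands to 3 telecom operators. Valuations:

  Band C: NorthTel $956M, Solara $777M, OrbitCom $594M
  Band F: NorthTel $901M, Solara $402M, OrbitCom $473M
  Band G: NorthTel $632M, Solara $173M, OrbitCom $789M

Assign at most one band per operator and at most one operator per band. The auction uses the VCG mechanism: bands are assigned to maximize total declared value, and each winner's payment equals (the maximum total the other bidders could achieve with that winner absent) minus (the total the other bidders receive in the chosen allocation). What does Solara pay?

Solara pays $55M.

Efficient allocation: NorthTel→Band F ($901M), Solara→Band C ($777M), OrbitCom→Band G ($789M); total welfare W = $2467M.
Solara receives Band C at value $777M, so the others get W − 777 = $1690M.
Without Solara: best allocation of the remaining 2 bidders over all 3 bands is NorthTel→Band C ($956M), OrbitCom→Band G ($789M), total $1745M.
VCG payment = (others' best without Solara) − (others' welfare with Solara) = 1745 − 1690 = $55M.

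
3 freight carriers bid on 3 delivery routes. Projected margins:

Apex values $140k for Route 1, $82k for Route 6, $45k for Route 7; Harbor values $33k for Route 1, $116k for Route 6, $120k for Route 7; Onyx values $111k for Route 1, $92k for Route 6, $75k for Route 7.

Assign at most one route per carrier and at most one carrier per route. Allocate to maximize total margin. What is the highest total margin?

This is a one-to-one assignment (maximum-weight bipartite matching).
Optimal: Apex→Route 1 ($140k), Harbor→Route 7 ($120k), Onyx→Route 6 ($92k) — total 140+120+92 = $352k.
Column-greedy (each route in turn goes to its best remaining carrier) gives $331k, worse by 21.
Next-best assignment: Apex→Route 1, Harbor→Route 6, Onyx→Route 7 = $331k.
Swapping Apex↔Harbor (Apex→Route 7 $45k, Harbor→Route 1 $33k) loses 182.
Checked against all permutations: $352k is optimal.

Maximum total: $352k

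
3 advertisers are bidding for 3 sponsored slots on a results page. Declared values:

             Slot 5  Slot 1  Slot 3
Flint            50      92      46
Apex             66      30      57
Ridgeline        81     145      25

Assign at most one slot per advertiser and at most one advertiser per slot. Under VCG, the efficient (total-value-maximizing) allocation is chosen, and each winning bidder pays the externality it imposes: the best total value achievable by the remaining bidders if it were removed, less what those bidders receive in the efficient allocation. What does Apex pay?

Apex pays $4.

Efficient allocation: Flint→Slot 3 ($46), Apex→Slot 5 ($66), Ridgeline→Slot 1 ($145); total welfare W = $257.
Apex receives Slot 5 at value $66, so the others get W − 66 = $191.
Without Apex: best allocation of the remaining 2 bidders over all 3 slots is Flint→Slot 5 ($50), Ridgeline→Slot 1 ($145), total $195.
VCG payment = (others' best without Apex) − (others' welfare with Apex) = 195 − 191 = $4.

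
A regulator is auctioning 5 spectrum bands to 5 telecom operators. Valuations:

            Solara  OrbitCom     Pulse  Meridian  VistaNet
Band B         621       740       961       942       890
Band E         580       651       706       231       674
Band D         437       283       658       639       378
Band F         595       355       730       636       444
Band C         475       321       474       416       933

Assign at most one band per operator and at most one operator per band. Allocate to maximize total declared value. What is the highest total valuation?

Maximum total: $3779M

Optimal: Solara→Band F ($595M), OrbitCom→Band E ($651M), Pulse→Band B ($961M), Meridian→Band D ($639M), VistaNet→Band C ($933M) — total 595+651+961+639+933 = $3779M.
Swapping VistaNet↔Solara (VistaNet→Band F $444M, Solara→Band C $475M) loses 609.
Checked against all permutations: $3779M is optimal.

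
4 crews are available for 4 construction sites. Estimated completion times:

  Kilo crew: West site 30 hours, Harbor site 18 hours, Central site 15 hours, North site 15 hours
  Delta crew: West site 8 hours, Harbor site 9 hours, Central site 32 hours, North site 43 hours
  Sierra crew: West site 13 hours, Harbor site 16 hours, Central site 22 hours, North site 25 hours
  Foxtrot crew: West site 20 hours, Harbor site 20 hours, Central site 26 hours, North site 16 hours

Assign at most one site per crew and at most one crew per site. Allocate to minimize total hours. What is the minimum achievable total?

Minimum total: 53 hours

Optimal: Kilo crew→Central site (15 hours), Delta crew→Harbor site (9 hours), Sierra crew→West site (13 hours), Foxtrot crew→North site (16 hours) — total 15+9+13+16 = 53 hours.
Column-greedy (each site in turn goes to its cheapest remaining crew) gives 55 hours, worse by 2.
Next-best assignment: Kilo crew→Central site, Delta crew→West site, Sierra crew→Harbor site, Foxtrot crew→North site = 55 hours.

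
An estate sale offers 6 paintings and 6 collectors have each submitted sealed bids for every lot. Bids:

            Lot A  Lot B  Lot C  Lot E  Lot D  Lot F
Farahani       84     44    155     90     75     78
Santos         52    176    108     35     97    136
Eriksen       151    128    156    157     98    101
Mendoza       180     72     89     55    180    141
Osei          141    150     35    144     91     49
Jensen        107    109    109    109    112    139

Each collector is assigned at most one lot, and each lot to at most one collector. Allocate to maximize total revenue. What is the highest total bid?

Max total: $948

Optimal: Farahani→Lot C ($155), Santos→Lot B ($176), Eriksen→Lot E ($157), Mendoza→Lot D ($180), Osei→Lot A ($141), Jensen→Lot F ($139) — total 155+176+157+180+141+139 = $948.
Checked against all permutations: $948 is optimal.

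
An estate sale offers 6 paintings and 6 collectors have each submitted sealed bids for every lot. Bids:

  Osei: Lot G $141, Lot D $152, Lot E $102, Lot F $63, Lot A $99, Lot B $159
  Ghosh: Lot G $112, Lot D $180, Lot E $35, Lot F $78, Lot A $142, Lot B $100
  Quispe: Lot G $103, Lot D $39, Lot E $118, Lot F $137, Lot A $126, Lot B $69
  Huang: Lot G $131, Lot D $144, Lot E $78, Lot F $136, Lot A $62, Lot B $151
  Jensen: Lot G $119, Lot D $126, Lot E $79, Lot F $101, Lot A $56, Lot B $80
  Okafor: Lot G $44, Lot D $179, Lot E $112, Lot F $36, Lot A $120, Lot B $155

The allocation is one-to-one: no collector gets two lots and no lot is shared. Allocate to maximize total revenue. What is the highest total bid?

Optimal: Osei→Lot B ($159), Ghosh→Lot A ($142), Quispe→Lot E ($118), Huang→Lot F ($136), Jensen→Lot G ($119), Okafor→Lot D ($179) — total 159+142+118+136+119+179 = $853.
Row-greedy (each collector in turn takes its best remaining lot) gives $806, worse by 47.
Swapping Osei↔Quispe (Osei→Lot E $102, Quispe→Lot B $69) loses 106.
Every other assignment is strictly worse.

Maximum total: $853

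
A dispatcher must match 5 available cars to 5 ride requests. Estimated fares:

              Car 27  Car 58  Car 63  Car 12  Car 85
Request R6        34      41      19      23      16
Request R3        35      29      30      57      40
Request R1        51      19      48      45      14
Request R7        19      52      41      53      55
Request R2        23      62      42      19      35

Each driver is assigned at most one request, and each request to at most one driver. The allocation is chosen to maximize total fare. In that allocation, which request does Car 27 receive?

Car 27 receives Request R6.

Optimal: Car 27→Request R6 ($34), Car 58→Request R2 ($62), Car 63→Request R1 ($48), Car 12→Request R3 ($57), Car 85→Request R7 ($55) — total 34+62+48+57+55 = $256.
Column-greedy (each request in turn goes to its best remaining driver) gives $246, worse by 10.
Swapping Car 27↔Car 63 (Car 27→Request R1 $51, Car 63→Request R6 $19) loses 12.
Car 27's own top request is Request R1 ($51), but forcing Car 27→Request R1 and reassigning the rest optimally gives only $246 — worse by 10.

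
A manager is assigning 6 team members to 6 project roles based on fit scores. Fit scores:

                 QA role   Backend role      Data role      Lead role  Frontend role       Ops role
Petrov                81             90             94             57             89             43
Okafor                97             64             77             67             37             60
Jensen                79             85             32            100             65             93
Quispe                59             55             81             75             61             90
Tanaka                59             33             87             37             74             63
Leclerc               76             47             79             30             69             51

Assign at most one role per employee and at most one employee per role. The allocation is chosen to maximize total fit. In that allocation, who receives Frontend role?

Leclerc receives Frontend role.

This is the linear assignment problem.
Optimal: Petrov→Backend role (90 pts), Okafor→QA role (97 pts), Jensen→Lead role (100 pts), Quispe→Ops role (90 pts), Tanaka→Data role (87 pts), Leclerc→Frontend role (69 pts) — total 90+97+100+90+87+69 = 533 pts.
Row-greedy (each employee in turn takes its best remaining role) gives 502 pts, worse by 31.
Next-best assignment: Petrov→Backend role, Okafor→QA role, Jensen→Lead role, Quispe→Ops role, Tanaka→Frontend role, Leclerc→Data role = 530 pts.
Leclerc's own top role is Data role (79 pts), but forcing Leclerc→Data role and reassigning the rest optimally gives only 530 pts — worse by 3.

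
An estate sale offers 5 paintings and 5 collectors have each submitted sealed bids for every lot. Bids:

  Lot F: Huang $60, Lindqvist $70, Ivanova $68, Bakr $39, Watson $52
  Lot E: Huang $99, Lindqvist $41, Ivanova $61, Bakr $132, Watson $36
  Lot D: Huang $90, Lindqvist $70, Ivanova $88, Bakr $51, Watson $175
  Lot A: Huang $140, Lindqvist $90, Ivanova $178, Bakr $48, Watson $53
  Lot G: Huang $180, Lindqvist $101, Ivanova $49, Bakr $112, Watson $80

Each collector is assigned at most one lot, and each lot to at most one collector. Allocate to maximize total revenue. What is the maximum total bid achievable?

Maximum total: $735

Optimal: Huang→Lot G ($180), Lindqvist→Lot F ($70), Ivanova→Lot A ($178), Bakr→Lot E ($132), Watson→Lot D ($175) — total 180+70+178+132+175 = $735.
Next-best assignment: Huang→Lot F, Lindqvist→Lot G, Ivanova→Lot A, Bakr→Lot E, Watson→Lot D = $646.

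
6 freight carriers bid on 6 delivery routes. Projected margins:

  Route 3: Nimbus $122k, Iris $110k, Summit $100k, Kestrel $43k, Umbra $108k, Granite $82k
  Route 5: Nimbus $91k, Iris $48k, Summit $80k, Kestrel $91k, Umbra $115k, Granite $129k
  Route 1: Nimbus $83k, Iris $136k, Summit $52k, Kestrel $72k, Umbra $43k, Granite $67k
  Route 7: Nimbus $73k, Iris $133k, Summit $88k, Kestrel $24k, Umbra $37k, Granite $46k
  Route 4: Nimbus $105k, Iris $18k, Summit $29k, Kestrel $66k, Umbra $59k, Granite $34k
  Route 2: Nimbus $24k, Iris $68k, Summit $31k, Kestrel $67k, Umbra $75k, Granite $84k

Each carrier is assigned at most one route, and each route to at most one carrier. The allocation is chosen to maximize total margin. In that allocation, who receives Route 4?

Nimbus receives Route 4.

Optimal: Nimbus→Route 4 ($105k), Iris→Route 1 ($136k), Summit→Route 7 ($88k), Kestrel→Route 2 ($67k), Umbra→Route 3 ($108k), Granite→Route 5 ($129k) — total 105+136+88+67+108+129 = $633k.
Column-greedy (each route in turn goes to its best remaining carrier) gives $616k, worse by 17.
No other one-to-one assignment exceeds $633k.
Nimbus's own top route is Route 3 ($122k), but forcing Nimbus→Route 3 and reassigning the rest optimally gives only $616k — worse by 17.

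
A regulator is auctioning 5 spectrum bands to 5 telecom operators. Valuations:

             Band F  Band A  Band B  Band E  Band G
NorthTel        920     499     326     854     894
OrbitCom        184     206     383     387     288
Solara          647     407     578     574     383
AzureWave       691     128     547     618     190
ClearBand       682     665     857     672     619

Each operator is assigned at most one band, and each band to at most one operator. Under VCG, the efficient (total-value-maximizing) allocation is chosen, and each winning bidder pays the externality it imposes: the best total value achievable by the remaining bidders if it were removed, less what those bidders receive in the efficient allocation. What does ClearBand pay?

ClearBand pays $171M.

Efficient allocation: NorthTel→Band G ($894M), OrbitCom→Band E ($387M), Solara→Band A ($407M), AzureWave→Band F ($691M), ClearBand→Band B ($857M); total welfare W = $3236M.
ClearBand receives Band B at value $857M, so the others get W − 857 = $2379M.
Without ClearBand: best allocation of the remaining 4 bidders over all 5 bands is NorthTel→Band G ($894M), OrbitCom→Band E ($387M), Solara→Band B ($578M), AzureWave→Band F ($691M), total $2550M.
VCG payment = (others' best without ClearBand) − (others' welfare with ClearBand) = 2550 − 2379 = $171M.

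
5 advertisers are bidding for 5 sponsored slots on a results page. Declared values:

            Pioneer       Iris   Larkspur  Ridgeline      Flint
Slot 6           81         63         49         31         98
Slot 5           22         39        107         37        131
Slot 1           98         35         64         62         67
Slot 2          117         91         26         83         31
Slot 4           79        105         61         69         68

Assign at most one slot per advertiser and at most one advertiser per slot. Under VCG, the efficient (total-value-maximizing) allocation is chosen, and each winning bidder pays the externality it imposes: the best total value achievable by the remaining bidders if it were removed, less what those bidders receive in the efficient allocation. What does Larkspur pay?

Larkspur pays $33.

Efficient allocation: Pioneer→Slot 1 ($98), Iris→Slot 4 ($105), Larkspur→Slot 5 ($107), Ridgeline→Slot 2 ($83), Flint→Slot 6 ($98); total welfare W = $491.
Larkspur receives Slot 5 at value $107, so the others get W − 107 = $384.
Without Larkspur: best allocation of the remaining 4 bidders over all 5 slots is Pioneer→Slot 1 ($98), Iris→Slot 4 ($105), Ridgeline→Slot 2 ($83), Flint→Slot 5 ($131), total $417.
VCG payment = (others' best without Larkspur) − (others' welfare with Larkspur) = 417 − 384 = $33.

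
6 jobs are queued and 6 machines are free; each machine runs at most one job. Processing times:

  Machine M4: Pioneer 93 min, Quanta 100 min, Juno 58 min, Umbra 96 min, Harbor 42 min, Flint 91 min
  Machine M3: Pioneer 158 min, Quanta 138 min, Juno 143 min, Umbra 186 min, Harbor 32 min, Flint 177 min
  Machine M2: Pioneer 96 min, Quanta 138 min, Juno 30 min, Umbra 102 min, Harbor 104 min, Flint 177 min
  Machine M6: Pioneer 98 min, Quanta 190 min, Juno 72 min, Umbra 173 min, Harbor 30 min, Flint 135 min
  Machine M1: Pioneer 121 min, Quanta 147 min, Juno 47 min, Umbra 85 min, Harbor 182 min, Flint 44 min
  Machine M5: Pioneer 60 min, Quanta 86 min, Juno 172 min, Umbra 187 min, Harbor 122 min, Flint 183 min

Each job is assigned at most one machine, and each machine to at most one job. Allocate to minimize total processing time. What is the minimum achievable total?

Minimum total: 386 min

Optimal: Pioneer→Machine M6 (98 min), Quanta→Machine M5 (86 min), Juno→Machine M2 (30 min), Umbra→Machine M4 (96 min), Harbor→Machine M3 (32 min), Flint→Machine M1 (44 min) — total 98+86+30+96+32+44 = 386 min.
Row-greedy (each job in turn takes its cheapest remaining machine) gives 482 min, worse by 96.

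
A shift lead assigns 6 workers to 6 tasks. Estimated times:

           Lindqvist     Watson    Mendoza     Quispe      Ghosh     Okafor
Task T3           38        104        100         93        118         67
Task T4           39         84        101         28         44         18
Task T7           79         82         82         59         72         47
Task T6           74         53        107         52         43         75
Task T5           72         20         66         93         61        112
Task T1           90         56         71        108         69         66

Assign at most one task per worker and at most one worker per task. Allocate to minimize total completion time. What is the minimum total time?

Minimum total: 247 min

Optimal: Lindqvist→Task T3 (38 min), Watson→Task T5 (20 min), Mendoza→Task T1 (71 min), Quispe→Task T4 (28 min), Ghosh→Task T6 (43 min), Okafor→Task T7 (47 min) — total 38+20+71+28+43+47 = 247 min.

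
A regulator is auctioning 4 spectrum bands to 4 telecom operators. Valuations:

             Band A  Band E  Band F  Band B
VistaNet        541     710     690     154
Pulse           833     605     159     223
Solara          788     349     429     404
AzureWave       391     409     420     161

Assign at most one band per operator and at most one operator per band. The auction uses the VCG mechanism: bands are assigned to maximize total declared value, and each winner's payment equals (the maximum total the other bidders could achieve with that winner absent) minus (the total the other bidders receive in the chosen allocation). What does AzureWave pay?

Efficient allocation: VistaNet→Band E ($710M), Pulse→Band A ($833M), Solara→Band B ($404M), AzureWave→Band F ($420M); total welfare W = $2367M.
AzureWave receives Band F at value $420M, so the others get W − 420 = $1947M.
Without AzureWave: best allocation of the remaining 3 bidders over all 4 bands is VistaNet→Band F ($690M), Pulse→Band E ($605M), Solara→Band A ($788M), total $2083M.
VCG payment = (others' best without AzureWave) − (others' welfare with AzureWave) = 2083 − 1947 = $136M.

AzureWave pays $136M.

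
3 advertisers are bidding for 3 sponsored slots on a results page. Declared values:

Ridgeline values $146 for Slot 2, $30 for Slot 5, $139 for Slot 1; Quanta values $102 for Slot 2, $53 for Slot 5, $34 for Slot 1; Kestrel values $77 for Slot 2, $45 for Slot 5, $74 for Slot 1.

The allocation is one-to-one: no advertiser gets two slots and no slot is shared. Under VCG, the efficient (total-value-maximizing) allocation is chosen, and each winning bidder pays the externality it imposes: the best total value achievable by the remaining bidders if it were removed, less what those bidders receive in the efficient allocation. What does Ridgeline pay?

Ridgeline pays $29.

Efficient allocation: Ridgeline→Slot 1 ($139), Quanta→Slot 2 ($102), Kestrel→Slot 5 ($45); total welfare W = $286.
Ridgeline receives Slot 1 at value $139, so the others get W − 139 = $147.
Without Ridgeline: best allocation of the remaining 2 bidders over all 3 slots is Quanta→Slot 2 ($102), Kestrel→Slot 1 ($74), total $176.
VCG payment = (others' best without Ridgeline) − (others' welfare with Ridgeline) = 176 − 147 = $29.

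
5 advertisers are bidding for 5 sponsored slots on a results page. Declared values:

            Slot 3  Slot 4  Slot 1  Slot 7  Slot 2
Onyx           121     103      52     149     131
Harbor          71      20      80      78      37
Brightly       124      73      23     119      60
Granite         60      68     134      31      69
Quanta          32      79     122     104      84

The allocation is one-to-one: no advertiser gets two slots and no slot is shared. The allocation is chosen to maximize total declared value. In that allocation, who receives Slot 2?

Onyx receives Slot 2.

Optimal: Onyx→Slot 2 ($131), Harbor→Slot 7 ($78), Brightly→Slot 3 ($124), Granite→Slot 1 ($134), Quanta→Slot 4 ($79) — total 131+78+124+134+79 = $546.
Column-greedy (each slot in turn goes to its best remaining advertiser) gives $502, worse by 44.
Next-best assignment: Onyx→Slot 2, Harbor→Slot 3, Brightly→Slot 7, Granite→Slot 1, Quanta→Slot 4 = $534.
Swapping Granite↔Quanta (Granite→Slot 4 $68, Quanta→Slot 1 $122) loses 23.
Every other assignment is strictly worse.
Onyx's own top slot is Slot 7 ($149), but forcing Onyx→Slot 7 and reassigning the rest optimally gives only $523 — worse by 23.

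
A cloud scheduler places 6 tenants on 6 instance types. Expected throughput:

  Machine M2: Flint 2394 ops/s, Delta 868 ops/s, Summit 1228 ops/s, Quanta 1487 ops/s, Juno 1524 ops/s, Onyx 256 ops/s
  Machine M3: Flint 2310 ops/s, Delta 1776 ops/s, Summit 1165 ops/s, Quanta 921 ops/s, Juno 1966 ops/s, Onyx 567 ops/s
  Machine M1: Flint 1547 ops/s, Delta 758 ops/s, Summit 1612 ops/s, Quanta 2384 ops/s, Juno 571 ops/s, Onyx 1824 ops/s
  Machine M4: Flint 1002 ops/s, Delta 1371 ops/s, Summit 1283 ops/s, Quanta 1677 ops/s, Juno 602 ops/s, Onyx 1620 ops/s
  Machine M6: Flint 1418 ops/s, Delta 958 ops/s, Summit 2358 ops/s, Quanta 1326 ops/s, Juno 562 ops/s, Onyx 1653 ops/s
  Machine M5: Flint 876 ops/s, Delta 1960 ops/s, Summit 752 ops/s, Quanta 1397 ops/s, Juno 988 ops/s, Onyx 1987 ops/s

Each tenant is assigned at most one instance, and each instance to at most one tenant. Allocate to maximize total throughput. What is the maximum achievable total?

Optimal: Flint→Machine M2 (2394 ops/s), Delta→Machine M5 (1960 ops/s), Summit→Machine M6 (2358 ops/s), Quanta→Machine M1 (2384 ops/s), Juno→Machine M3 (1966 ops/s), Onyx→Machine M4 (1620 ops/s) — total 2394+1960+2358+2384+1966+1620 = 12682 ops/s.
Max-entry greedy (repeatedly take the single best remaining cell) gives 12460 ops/s, worse by 222.
Next-best assignment: Flint→Machine M2, Delta→Machine M4, Summit→Machine M6, Quanta→Machine M1, Juno→Machine M3, Onyx→Machine M5 = 12460 ops/s.
No other one-to-one assignment exceeds 12682 ops/s.

Maximum total: 12682 ops/s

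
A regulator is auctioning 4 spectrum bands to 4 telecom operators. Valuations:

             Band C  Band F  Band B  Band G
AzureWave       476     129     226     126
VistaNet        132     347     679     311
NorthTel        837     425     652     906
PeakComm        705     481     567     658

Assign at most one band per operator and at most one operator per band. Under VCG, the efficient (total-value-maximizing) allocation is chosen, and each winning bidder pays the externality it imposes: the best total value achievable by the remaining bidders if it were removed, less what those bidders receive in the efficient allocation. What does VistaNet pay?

VistaNet pays $86M.

Efficient allocation: AzureWave→Band C ($476M), VistaNet→Band B ($679M), NorthTel→Band G ($906M), PeakComm→Band F ($481M); total welfare W = $2542M.
VistaNet receives Band B at value $679M, so the others get W − 679 = $1863M.
Without VistaNet: best allocation of the remaining 3 bidders over all 4 bands is AzureWave→Band C ($476M), NorthTel→Band G ($906M), PeakComm→Band B ($567M), total $1949M.
VCG payment = (others' best without VistaNet) − (others' welfare with VistaNet) = 1949 − 1863 = $86M.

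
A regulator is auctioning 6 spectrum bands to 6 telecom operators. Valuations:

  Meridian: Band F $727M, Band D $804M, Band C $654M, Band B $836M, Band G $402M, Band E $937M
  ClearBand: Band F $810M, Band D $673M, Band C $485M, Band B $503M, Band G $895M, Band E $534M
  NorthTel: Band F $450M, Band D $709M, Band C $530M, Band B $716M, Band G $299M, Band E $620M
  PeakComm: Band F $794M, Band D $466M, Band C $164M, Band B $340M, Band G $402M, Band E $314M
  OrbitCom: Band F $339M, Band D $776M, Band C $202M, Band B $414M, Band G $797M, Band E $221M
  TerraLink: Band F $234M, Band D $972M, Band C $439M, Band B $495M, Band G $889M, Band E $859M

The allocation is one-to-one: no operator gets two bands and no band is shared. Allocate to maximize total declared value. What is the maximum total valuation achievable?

Maximum total: $4701M

Treat this as an assignment problem: match each operator to one band.
Optimal: Meridian→Band E ($937M), ClearBand→Band C ($485M), NorthTel→Band B ($716M), PeakComm→Band F ($794M), OrbitCom→Band G ($797M), TerraLink→Band D ($972M) — total 937+485+716+794+797+972 = $4701M.
Column-greedy (each band in turn goes to its best remaining operator) gives $4263M, worse by 438.
Next-best assignment: Meridian→Band C, ClearBand→Band G, NorthTel→Band B, PeakComm→Band F, OrbitCom→Band D, TerraLink→Band E = $4694M.
Every other assignment is strictly worse.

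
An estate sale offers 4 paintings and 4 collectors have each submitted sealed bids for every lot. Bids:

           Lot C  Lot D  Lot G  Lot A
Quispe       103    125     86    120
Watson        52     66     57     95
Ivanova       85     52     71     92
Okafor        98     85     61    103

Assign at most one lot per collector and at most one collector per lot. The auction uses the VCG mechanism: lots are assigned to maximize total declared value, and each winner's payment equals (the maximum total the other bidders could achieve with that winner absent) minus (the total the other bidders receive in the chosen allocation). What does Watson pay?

Efficient allocation: Quispe→Lot D ($125), Watson→Lot A ($95), Ivanova→Lot G ($71), Okafor→Lot C ($98); total welfare W = $389.
Watson receives Lot A at value $95, so the others get W − 95 = $294.
Without Watson: best allocation of the remaining 3 bidders over all 4 lots is Quispe→Lot D ($125), Ivanova→Lot A ($92), Okafor→Lot C ($98), total $315.
VCG payment = (others' best without Watson) − (others' welfare with Watson) = 315 − 294 = $21.

Watson pays $21.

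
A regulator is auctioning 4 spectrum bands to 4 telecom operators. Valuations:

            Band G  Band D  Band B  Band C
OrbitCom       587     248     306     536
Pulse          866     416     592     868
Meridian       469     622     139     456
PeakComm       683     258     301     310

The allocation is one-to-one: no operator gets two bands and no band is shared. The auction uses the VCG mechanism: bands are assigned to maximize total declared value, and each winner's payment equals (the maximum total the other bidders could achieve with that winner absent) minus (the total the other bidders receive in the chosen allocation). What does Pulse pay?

Pulse pays $230M.

Efficient allocation: OrbitCom→Band B ($306M), Pulse→Band C ($868M), Meridian→Band D ($622M), PeakComm→Band G ($683M); total welfare W = $2479M.
Pulse receives Band C at value $868M, so the others get W − 868 = $1611M.
Without Pulse: best allocation of the remaining 3 bidders over all 4 bands is OrbitCom→Band C ($536M), Meridian→Band D ($622M), PeakComm→Band G ($683M), total $1841M.
VCG payment = (others' best without Pulse) − (others' welfare with Pulse) = 1841 − 1611 = $230M.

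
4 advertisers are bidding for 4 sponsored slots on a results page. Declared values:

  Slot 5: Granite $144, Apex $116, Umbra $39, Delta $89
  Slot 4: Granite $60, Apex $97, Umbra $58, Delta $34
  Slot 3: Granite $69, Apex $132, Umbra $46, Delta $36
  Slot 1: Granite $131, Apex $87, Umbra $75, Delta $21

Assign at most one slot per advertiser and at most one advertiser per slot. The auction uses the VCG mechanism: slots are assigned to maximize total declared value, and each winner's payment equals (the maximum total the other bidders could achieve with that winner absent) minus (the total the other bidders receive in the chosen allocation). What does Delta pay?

Efficient allocation: Granite→Slot 1 ($131), Apex→Slot 3 ($132), Umbra→Slot 4 ($58), Delta→Slot 5 ($89); total welfare W = $410.
Delta receives Slot 5 at value $89, so the others get W − 89 = $321.
Without Delta: best allocation of the remaining 3 bidders over all 4 slots is Granite→Slot 5 ($144), Apex→Slot 3 ($132), Umbra→Slot 1 ($75), total $351.
VCG payment = (others' best without Delta) − (others' welfare with Delta) = 351 − 321 = $30.

Delta pays $30.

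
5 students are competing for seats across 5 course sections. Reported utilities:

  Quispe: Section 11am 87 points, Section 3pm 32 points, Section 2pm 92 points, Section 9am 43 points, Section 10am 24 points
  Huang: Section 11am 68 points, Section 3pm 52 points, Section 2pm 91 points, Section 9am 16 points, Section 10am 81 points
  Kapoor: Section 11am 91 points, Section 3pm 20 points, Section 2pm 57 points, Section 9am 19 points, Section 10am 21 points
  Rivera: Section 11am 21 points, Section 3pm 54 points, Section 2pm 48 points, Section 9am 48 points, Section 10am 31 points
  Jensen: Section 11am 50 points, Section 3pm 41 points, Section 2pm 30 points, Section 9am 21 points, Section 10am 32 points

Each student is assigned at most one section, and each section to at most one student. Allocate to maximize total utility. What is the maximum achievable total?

This is a one-to-one assignment (maximum-weight bipartite matching).
Optimal: Quispe→Section 2pm (92 points), Huang→Section 10am (81 points), Kapoor→Section 11am (91 points), Rivera→Section 9am (48 points), Jensen→Section 3pm (41 points) — total 92+81+91+48+41 = 353 points.
Row-greedy (each student in turn takes its best remaining section) gives 339 points, worse by 14.
Next-best assignment: Quispe→Section 2pm, Huang→Section 10am, Kapoor→Section 11am, Rivera→Section 3pm, Jensen→Section 9am = 339 points.
Swapping Kapoor↔Rivera (Kapoor→Section 9am 19 points, Rivera→Section 11am 21 points) loses 99.
Every other assignment is strictly worse.

Maximum total: 353 points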